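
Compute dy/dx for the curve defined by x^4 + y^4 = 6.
Differentiate the relation implicitly: treat y = y(x) and apply the chain rule, so every y-derivative picks up a y' = dy/dx factor.

With everything moved to the left-hand side, differentiate term by term:
  d/dx[x^4] = 4x^3
  d/dx[y^4] = 4y^3·y'
  d/dx[-6] = 0

Separating the contributions that come from x directly and those that come through y:
  without y':      4x^3
  multiplying y':  4y^3

so (4x^3) + (4y^3)·y' = 0, and therefore
  dy/dx = -(4x^3)/(4y^3) = -x^3/y^3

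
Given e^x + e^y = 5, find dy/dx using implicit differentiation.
Differentiate both sides with respect to x, treating y as y(x). By the chain rule, any term containing y contributes a factor of y' = dy/dx when we differentiate it.

Move every term to one side and write the relation as F(x, y) = 0. Term by term,
  d/dx[e^(x)] = e^(x)
  d/dx[e^(y)] = y'·e^(y)
  d/dx[-5] = 0

The pieces without y' make up ∂F/∂x and the coefficient of y' is ∂F/∂y:
  ∂F/∂x = e^(x),
  ∂F/∂y = e^(y).

Since d/dx[F] = ∂F/∂x + (∂F/∂y)·y' = 0, solve for y':
  (∂F/∂y)·y' = -∂F/∂x
  dy/dx = -(∂F/∂x)/(∂F/∂y) = -(e^(x))/(e^(y)) = -e^(x - y)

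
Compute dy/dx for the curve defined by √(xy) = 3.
Take d/dx of both sides. Since y is implicitly a function of x, the chain rule attaches a y' = dy/dx factor whenever we differentiate through y.

Set F(x, y) = (left side) − (right side), so the curve is F = 0. Differentiating each term of F:
  d/dx[√(xy)] = √(xy)(x·y'/2 + y/2)/(xy)
  d/dx[-3] = 0

Collecting, the y'-free part is the partial derivative in x and the y' coefficient is the partial derivative in y:
  ∂F/∂x = √(xy)/(2x)
  ∂F/∂y = √(xy)/(2y)

so d/dx[F(x, y(x))] = ∂F/∂x + (∂F/∂y)·y' = 0. Rearranging,
  dy/dx = -(∂F/∂x)/(∂F/∂y) = -(√(xy)/(2x))/(√(xy)/(2y)) = -y/x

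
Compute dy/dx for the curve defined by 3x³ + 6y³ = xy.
Take d/dx of both sides. Since y is implicitly a function of x, the chain rule attaches a y' = dy/dx factor whenever we differentiate through y.

Set F(x, y) = (left side) − (right side), so the curve is F = 0. Differentiating each term of F:
  d/dx[3x^3] = 9x^2
  d/dx[-xy] = -x·y' - y
  d/dx[6y^3] = 18y^2·y'

Collecting, the y'-free part is the partial derivative in x and the y' coefficient is the partial derivative in y:
  ∂F/∂x = 9x^2 - y
  ∂F/∂y = -x + 18y^2

so d/dx[F(x, y(x))] = ∂F/∂x + (∂F/∂y)·y' = 0. Rearranging,
  dy/dx = -(∂F/∂x)/(∂F/∂y) = -(9x^2 - y)/(-x + 18y^2) = (9x^2 - y)/(x - 18y^2)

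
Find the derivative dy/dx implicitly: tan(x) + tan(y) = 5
Differentiate both sides with respect to x, treating y as y(x). By the chain rule, any term containing y contributes a factor of y' = dy/dx when we differentiate it.

Move every term to one side and write the relation as F(x, y) = 0. Term by term,
  d/dx[tan(x)] = tan(x)^2 + 1
  d/dx[tan(y)] = y'(tan(y)^2 + 1)
  d/dx[-5] = 0

The pieces without y' make up ∂F/∂x and the coefficient of y' is ∂F/∂y:
  ∂F/∂x = tan(x)^2 + 1,
  ∂F/∂y = tan(y)^2 + 1.

Since d/dx[F] = ∂F/∂x + (∂F/∂y)·y' = 0, solve for y':
  (∂F/∂y)·y' = -∂F/∂x
  dy/dx = -(∂F/∂x)/(∂F/∂y) = -(tan(x)^2 + 1)/(tan(y)^2 + 1) = -cos(y)^2/cos(x)^2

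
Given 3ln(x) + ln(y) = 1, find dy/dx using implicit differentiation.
Differentiate both sides with respect to x, treating y as y(x). By the chain rule, any term containing y contributes a factor of y' = dy/dx when we differentiate it.

Move every term to one side and write the relation as F(x, y) = 0. Term by term,
  d/dx[3ln(x)] = 3/x
  d/dx[ln(y)] = y'/y
  d/dx[-1] = 0

The pieces without y' make up ∂F/∂x and the coefficient of y' is ∂F/∂y:
  ∂F/∂x = 3/x,
  ∂F/∂y = 1/y.

Since d/dx[F] = ∂F/∂x + (∂F/∂y)·y' = 0, solve for y':
  (∂F/∂y)·y' = -∂F/∂x
  dy/dx = -(∂F/∂x)/(∂F/∂y) = -(3/x)/(1/y) = -3y/x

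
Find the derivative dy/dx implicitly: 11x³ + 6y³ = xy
Apply d/dx to both sides, remembering that y depends on x. Each occurrence of y therefore brings in a y' = dy/dx via the chain rule.

With F(x, y) equal to the left-hand side minus the right, differentiate F term by term:
  d/dx[11x^3] = 33x^2
  d/dx[-xy] = -x·y' - y
  d/dx[6y^3] = 18y^2·y'
Adding these up, d/dx[F] = 0 becomes
  (33x^2 - y) + (-x + 18y^2)·y' = 0,
so isolating y',
  dy/dx = -(33x^2 - y)/(-x + 18y^2) = (33x^2 - y)/(x - 18y^2)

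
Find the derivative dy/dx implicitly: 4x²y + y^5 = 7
Take d/dx of both sides. Since y is implicitly a function of x, the chain rule attaches a y' = dy/dx factor whenever we differentiate through y.

Set F(x, y) = (left side) − (right side), so the curve is F = 0. Differentiating each term of F:
  d/dx[4x^2y] = 4x^2·y' + 8xy
  d/dx[y^5] = 5y^4·y'
  d/dx[-7] = 0

Collecting, the y'-free part is the partial derivative in x and the y' coefficient is the partial derivative in y:
  ∂F/∂x = 8xy
  ∂F/∂y = 4x^2 + 5y^4

so d/dx[F(x, y(x))] = ∂F/∂x + (∂F/∂y)·y' = 0. Rearranging,
  dy/dx = -(∂F/∂x)/(∂F/∂y) = -(8xy)/(4x^2 + 5y^4) = -8xy/(4x^2 + 5y^4)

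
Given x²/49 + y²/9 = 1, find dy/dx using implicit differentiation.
Apply d/dx to both sides, remembering that y depends on x. Each occurrence of y therefore brings in a y' = dy/dx via the chain rule.

With F(x, y) equal to the left-hand side minus the right, differentiate F term by term:
  d/dx[x^2/49] = 2x/49
  d/dx[y^2/9] = 2y·y'/9
  d/dx[-1] = 0
Adding these up, d/dx[F] = 0 becomes
  (2x/49) + (2y/9)·y' = 0,
so isolating y',
  dy/dx = -(2x/49)/(2y/9) = -9x/(49y)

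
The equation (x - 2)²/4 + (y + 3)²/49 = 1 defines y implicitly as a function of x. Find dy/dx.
Differentiate both sides with respect to x, treating y as y(x). By the chain rule, any term containing y contributes a factor of y' = dy/dx when we differentiate it.

Move every term to one side and write the relation as F(x, y) = 0. Term by term,
  d/dx[(x - 2)^2/4] = x/2 - 1
  d/dx[(y + 3)^2/49] = 2·y'(y + 3)/49
  d/dx[-1] = 0

The pieces without y' make up ∂F/∂x and the coefficient of y' is ∂F/∂y:
  ∂F/∂x = x/2 - 1,
  ∂F/∂y = 2y/49 + 6/49.

Since d/dx[F] = ∂F/∂x + (∂F/∂y)·y' = 0, solve for y':
  (∂F/∂y)·y' = -∂F/∂x
  dy/dx = -(∂F/∂x)/(∂F/∂y) = -(x/2 - 1)/(2y/49 + 6/49)
        = -((x - 2)/2)/(2(y + 3)/49) = 49(2 - x)/(4(y + 3))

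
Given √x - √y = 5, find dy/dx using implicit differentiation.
Differentiate both sides with respect to x, treating y as y(x). By the chain rule, any term containing y contributes a factor of y' = dy/dx when we differentiate it.

Move every term to one side and write the relation as F(x, y) = 0. Term by term,
  d/dx[√(x)] = 1/(2√(x))
  d/dx[-√(y)] = -y'/(2√(y))
  d/dx[-5] = 0

The pieces without y' make up ∂F/∂x and the coefficient of y' is ∂F/∂y:
  ∂F/∂x = 1/(2√(x)),
  ∂F/∂y = -1/(2√(y)).

Since d/dx[F] = ∂F/∂x + (∂F/∂y)·y' = 0, solve for y':
  (∂F/∂y)·y' = -∂F/∂x
  dy/dx = -(∂F/∂x)/(∂F/∂y) = -(1/(2√(x)))/(-1/(2√(y))) = √(y)/√(x)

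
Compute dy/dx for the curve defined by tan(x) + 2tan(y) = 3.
Differentiate both sides with respect to x, treating y as y(x). By the chain rule, any term containing y contributes a factor of y' = dy/dx when we differentiate it.

Move every term to one side and write the relation as F(x, y) = 0. Term by term,
  d/dx[tan(x)] = tan(x)^2 + 1
  d/dx[2tan(y)] = 2·y'(tan(y)^2 + 1)
  d/dx[-3] = 0

The pieces without y' make up ∂F/∂x and the coefficient of y' is ∂F/∂y:
  ∂F/∂x = tan(x)^2 + 1,
  ∂F/∂y = 2tan(y)^2 + 2.

Since d/dx[F] = ∂F/∂x + (∂F/∂y)·y' = 0, solve for y':
  (∂F/∂y)·y' = -∂F/∂x
  dy/dx = -(∂F/∂x)/(∂F/∂y) = -(tan(x)^2 + 1)/(2tan(y)^2 + 2) = -cos(y)^2/(2cos(x)^2)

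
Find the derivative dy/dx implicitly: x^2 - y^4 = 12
Apply d/dx to both sides, remembering that y depends on x. Each occurrence of y therefore brings in a y' = dy/dx via the chain rule.

With F(x, y) equal to the left-hand side minus the right, differentiate F term by term:
  d/dx[x^2] = 2x
  d/dx[-y^4] = -4y^3·y'
  d/dx[-12] = 0
Adding these up, d/dx[F] = 0 becomes
  (2x) + (-4y^3)·y' = 0,
so isolating y',
  dy/dx = -(2x)/(-4y^3) = x/(2y^3)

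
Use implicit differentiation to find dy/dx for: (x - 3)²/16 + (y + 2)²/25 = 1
Apply d/dx to both sides, remembering that y depends on x. Each occurrence of y therefore brings in a y' = dy/dx via the chain rule.

With F(x, y) equal to the left-hand side minus the right, differentiate F term by term:
  d/dx[(x - 3)^2/16] = x/8 - 3/8
  d/dx[(y + 2)^2/25] = 2·y'(y + 2)/25
  d/dx[-1] = 0
Adding these up, d/dx[F] = 0 becomes
  (x/8 - 3/8) + (2y/25 + 4/25)·y' = 0,
so isolating y',
  dy/dx = -(x/8 - 3/8)/(2y/25 + 4/25)
        = -((x - 3)/8)/(2(y + 2)/25) = 25(3 - x)/(16(y + 2))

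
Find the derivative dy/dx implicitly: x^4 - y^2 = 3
Take d/dx of both sides. Since y is implicitly a function of x, the chain rule attaches a y' = dy/dx factor whenever we differentiate through y.

Set F(x, y) = (left side) − (right side), so the curve is F = 0. Differentiating each term of F:
  d/dx[x^4] = 4x^3
  d/dx[-y^2] = -2y·y'
  d/dx[-3] = 0

Collecting, the y'-free part is the partial derivative in x and the y' coefficient is the partial derivative in y:
  ∂F/∂x = 4x^3
  ∂F/∂y = -2y

so d/dx[F(x, y(x))] = ∂F/∂x + (∂F/∂y)·y' = 0. Rearranging,
  dy/dx = -(∂F/∂x)/(∂F/∂y) = -(4x^3)/(-2y) = 2x^3/y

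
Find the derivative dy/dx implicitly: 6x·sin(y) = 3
Apply d/dx to both sides, remembering that y depends on x. Each occurrence of y therefore brings in a y' = dy/dx via the chain rule.

With F(x, y) equal to the left-hand side minus the right, differentiate F term by term:
  d/dx[6x·sin(y)] = 6x·y'·cos(y) + 6sin(y)
  d/dx[-3] = 0
Adding these up, d/dx[F] = 0 becomes
  (6sin(y)) + (6x·cos(y))·y' = 0,
so isolating y',
  dy/dx = -(6sin(y))/(6x·cos(y)) = -tan(y)/x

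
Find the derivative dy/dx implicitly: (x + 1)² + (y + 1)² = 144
Take d/dx of both sides. Since y is implicitly a function of x, the chain rule attaches a y' = dy/dx factor whenever we differentiate through y.

Set F(x, y) = (left side) − (right side), so the curve is F = 0. Differentiating each term of F:
  d/dx[(x + 1)^2] = 2x + 2
  d/dx[(y + 1)^2] = 2·y'(y + 1)
  d/dx[-144] = 0

Collecting, the y'-free part is the partial derivative in x and the y' coefficient is the partial derivative in y:
  ∂F/∂x = 2x + 2
  ∂F/∂y = 2y + 2

so d/dx[F(x, y(x))] = ∂F/∂x + (∂F/∂y)·y' = 0. Rearranging,
  dy/dx = -(∂F/∂x)/(∂F/∂y) = -(2x + 2)/(2y + 2) = (-x - 1)/(y + 1)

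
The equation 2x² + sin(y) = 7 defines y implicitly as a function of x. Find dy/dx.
Differentiate both sides with respect to x, treating y as y(x). By the chain rule, any term containing y contributes a factor of y' = dy/dx when we differentiate it.

Move every term to one side and write the relation as F(x, y) = 0. Term by term,
  d/dx[2x^2] = 4x
  d/dx[sin(y)] = y'·cos(y)
  d/dx[-7] = 0

The pieces without y' make up ∂F/∂x and the coefficient of y' is ∂F/∂y:
  ∂F/∂x = 4x,
  ∂F/∂y = cos(y).

Since d/dx[F] = ∂F/∂x + (∂F/∂y)·y' = 0, solve for y':
  (∂F/∂y)·y' = -∂F/∂x
  dy/dx = -(∂F/∂x)/(∂F/∂y) = -(4x)/(cos(y)) = -4x/cos(y)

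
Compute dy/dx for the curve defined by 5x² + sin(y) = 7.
Differentiate the relation implicitly: treat y = y(x) and apply the chain rule, so every y-derivative picks up a y' = dy/dx factor.

With everything moved to the left-hand side, differentiate term by term:
  d/dx[5x^2] = 10x
  d/dx[sin(y)] = y'·cos(y)
  d/dx[-7] = 0

Separating the contributions that come from x directly and those that come through y:
  without y':      10x
  multiplying y':  cos(y)

so (10x) + (cos(y))·y' = 0, and therefore
  dy/dx = -(10x)/(cos(y)) = -10x/cos(y)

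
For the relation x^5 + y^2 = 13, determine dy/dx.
Apply d/dx to both sides, remembering that y depends on x. Each occurrence of y therefore brings in a y' = dy/dx via the chain rule.

With F(x, y) equal to the left-hand side minus the right, differentiate F term by term:
  d/dx[x^5] = 5x^4
  d/dx[y^2] = 2y·y'
  d/dx[-13] = 0
Adding these up, d/dx[F] = 0 becomes
  (5x^4) + (2y)·y' = 0,
so isolating y',
  dy/dx = -(5x^4)/(2y) = -5x^4/(2y)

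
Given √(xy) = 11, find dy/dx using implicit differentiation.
Differentiate both sides with respect to x, treating y as y(x). By the chain rule, any term containing y contributes a factor of y' = dy/dx when we differentiate it.

Move every term to one side and write the relation as F(x, y) = 0. Term by term,
  d/dx[√(xy)] = √(xy)(x·y'/2 + y/2)/(xy)
  d/dx[-11] = 0

The pieces without y' make up ∂F/∂x and the coefficient of y' is ∂F/∂y:
  ∂F/∂x = √(xy)/(2x),
  ∂F/∂y = √(xy)/(2y).

Since d/dx[F] = ∂F/∂x + (∂F/∂y)·y' = 0, solve for y':
  (∂F/∂y)·y' = -∂F/∂x
  dy/dx = -(∂F/∂x)/(∂F/∂y) = -(√(xy)/(2x))/(√(xy)/(2y)) = -y/x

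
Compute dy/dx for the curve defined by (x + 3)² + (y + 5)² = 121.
Take d/dx of both sides. Since y is implicitly a function of x, the chain rule attaches a y' = dy/dx factor whenever we differentiate through y.

Set F(x, y) = (left side) − (right side), so the curve is F = 0. Differentiating each term of F:
  d/dx[(x + 3)^2] = 2x + 6
  d/dx[(y + 5)^2] = 2·y'(y + 5)
  d/dx[-121] = 0

Collecting, the y'-free part is the partial derivative in x and the y' coefficient is the partial derivative in y:
  ∂F/∂x = 2x + 6
  ∂F/∂y = 2y + 10

so d/dx[F(x, y(x))] = ∂F/∂x + (∂F/∂y)·y' = 0. Rearranging,
  dy/dx = -(∂F/∂x)/(∂F/∂y) = -(2x + 6)/(2y + 10) = (-x - 3)/(y + 5)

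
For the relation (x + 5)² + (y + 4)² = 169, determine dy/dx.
Differentiate both sides with respect to x, treating y as y(x). By the chain rule, any term containing y contributes a factor of y' = dy/dx when we differentiate it.

Move every term to one side and write the relation as F(x, y) = 0. Term by term,
  d/dx[(x + 5)^2] = 2x + 10
  d/dx[(y + 4)^2] = 2·y'(y + 4)
  d/dx[-169] = 0

The pieces without y' make up ∂F/∂x and the coefficient of y' is ∂F/∂y:
  ∂F/∂x = 2x + 10,
  ∂F/∂y = 2y + 8.

Since d/dx[F] = ∂F/∂x + (∂F/∂y)·y' = 0, solve for y':
  (∂F/∂y)·y' = -∂F/∂x
  dy/dx = -(∂F/∂x)/(∂F/∂y) = -(2x + 10)/(2y + 8) = (-x - 5)/(y + 4)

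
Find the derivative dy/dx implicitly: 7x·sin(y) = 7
Take d/dx of both sides. Since y is implicitly a function of x, the chain rule attaches a y' = dy/dx factor whenever we differentiate through y.

Set F(x, y) = (left side) − (right side), so the curve is F = 0. Differentiating each term of F:
  d/dx[7x·sin(y)] = 7x·y'·cos(y) + 7sin(y)
  d/dx[-7] = 0

Collecting, the y'-free part is the partial derivative in x and the y' coefficient is the partial derivative in y:
  ∂F/∂x = 7sin(y)
  ∂F/∂y = 7x·cos(y)

so d/dx[F(x, y(x))] = ∂F/∂x + (∂F/∂y)·y' = 0. Rearranging,
  dy/dx = -(∂F/∂x)/(∂F/∂y) = -(7sin(y))/(7x·cos(y)) = -tan(y)/x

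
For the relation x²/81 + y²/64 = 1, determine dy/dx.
Differentiate both sides with respect to x, treating y as y(x). By the chain rule, any term containing y contributes a factor of y' = dy/dx when we differentiate it.

Move every term to one side and write the relation as F(x, y) = 0. Term by term,
  d/dx[x^2/81] = 2x/81
  d/dx[y^2/64] = y·y'/32
  d/dx[-1] = 0

The pieces without y' make up ∂F/∂x and the coefficient of y' is ∂F/∂y:
  ∂F/∂x = 2x/81,
  ∂F/∂y = y/32.

Since d/dx[F] = ∂F/∂x + (∂F/∂y)·y' = 0, solve for y':
  (∂F/∂y)·y' = -∂F/∂x
  dy/dx = -(∂F/∂x)/(∂F/∂y) = -(2x/81)/(y/32) = -64x/(81y)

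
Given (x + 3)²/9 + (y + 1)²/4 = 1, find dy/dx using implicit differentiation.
Differentiate both sides with respect to x, treating y as y(x). By the chain rule, any term containing y contributes a factor of y' = dy/dx when we differentiate it.

Move every term to one side and write the relation as F(x, y) = 0. Term by term,
  d/dx[(x + 3)^2/9] = 2x/9 + 2/3
  d/dx[(y + 1)^2/4] = y'(y + 1)/2
  d/dx[-1] = 0

The pieces without y' make up ∂F/∂x and the coefficient of y' is ∂F/∂y:
  ∂F/∂x = 2x/9 + 2/3,
  ∂F/∂y = y/2 + 1/2.

Since d/dx[F] = ∂F/∂x + (∂F/∂y)·y' = 0, solve for y':
  (∂F/∂y)·y' = -∂F/∂x
  dy/dx = -(∂F/∂x)/(∂F/∂y) = -(2x/9 + 2/3)/(y/2 + 1/2)
        = -(2(x + 3)/9)/((y + 1)/2) = 4(-x - 3)/(9(y + 1))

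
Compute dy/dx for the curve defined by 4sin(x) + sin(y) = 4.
Take d/dx of both sides. Since y is implicitly a function of x, the chain rule attaches a y' = dy/dx factor whenever we differentiate through y.

Set F(x, y) = (left side) − (right side), so the curve is F = 0. Differentiating each term of F:
  d/dx[4sin(x)] = 4cos(x)
  d/dx[sin(y)] = y'·cos(y)
  d/dx[-4] = 0

Collecting, the y'-free part is the partial derivative in x and the y' coefficient is the partial derivative in y:
  ∂F/∂x = 4cos(x)
  ∂F/∂y = cos(y)

so d/dx[F(x, y(x))] = ∂F/∂x + (∂F/∂y)·y' = 0. Rearranging,
  dy/dx = -(∂F/∂x)/(∂F/∂y) = -(4cos(x))/(cos(y)) = -4cos(x)/cos(y)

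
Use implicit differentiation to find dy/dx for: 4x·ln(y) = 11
Take d/dx of both sides. Since y is implicitly a function of x, the chain rule attaches a y' = dy/dx factor whenever we differentiate through y.

Set F(x, y) = (left side) − (right side), so the curve is F = 0. Differentiating each term of F:
  d/dx[4x·ln(y)] = 4x·y'/y + 4ln(y)
  d/dx[-11] = 0

Collecting, the y'-free part is the partial derivative in x and the y' coefficient is the partial derivative in y:
  ∂F/∂x = 4ln(y)
  ∂F/∂y = 4x/y

so d/dx[F(x, y(x))] = ∂F/∂x + (∂F/∂y)·y' = 0. Rearranging,
  dy/dx = -(∂F/∂x)/(∂F/∂y) = -(4ln(y))/(4x/y) = -y·ln(y)/x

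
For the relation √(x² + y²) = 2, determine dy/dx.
Differentiate the relation implicitly: treat y = y(x) and apply the chain rule, so every y-derivative picks up a y' = dy/dx factor.

With everything moved to the left-hand side, differentiate term by term:
  d/dx[√(x^2 + y^2)] = (x + y·y')/√(x^2 + y^2)
  d/dx[-2] = 0

Separating the contributions that come from x directly and those that come through y:
  without y':      x/√(x^2 + y^2)
  multiplying y':  y/√(x^2 + y^2)

so (x/√(x^2 + y^2)) + (y/√(x^2 + y^2))·y' = 0, and therefore
  dy/dx = -(x/√(x^2 + y^2))/(y/√(x^2 + y^2)) = -x/y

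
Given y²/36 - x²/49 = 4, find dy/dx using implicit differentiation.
Take d/dx of both sides. Since y is implicitly a function of x, the chain rule attaches a y' = dy/dx factor whenever we differentiate through y.

Set F(x, y) = (left side) − (right side), so the curve is F = 0. Differentiating each term of F:
  d/dx[-x^2/49] = -2x/49
  d/dx[y^2/36] = y·y'/18
  d/dx[-4] = 0

Collecting, the y'-free part is the partial derivative in x and the y' coefficient is the partial derivative in y:
  ∂F/∂x = -2x/49
  ∂F/∂y = y/18

so d/dx[F(x, y(x))] = ∂F/∂x + (∂F/∂y)·y' = 0. Rearranging,
  dy/dx = -(∂F/∂x)/(∂F/∂y) = -(-2x/49)/(y/18) = 36x/(49y)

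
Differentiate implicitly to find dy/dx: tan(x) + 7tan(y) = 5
Take d/dx of both sides. Since y is implicitly a function of x, the chain rule attaches a y' = dy/dx factor whenever we differentiate through y.

Set F(x, y) = (left side) − (right side), so the curve is F = 0. Differentiating each term of F:
  d/dx[tan(x)] = tan(x)^2 + 1
  d/dx[7tan(y)] = 7·y'(tan(y)^2 + 1)
  d/dx[-5] = 0

Collecting, the y'-free part is the partial derivative in x and the y' coefficient is the partial derivative in y:
  ∂F/∂x = tan(x)^2 + 1
  ∂F/∂y = 7tan(y)^2 + 7

so d/dx[F(x, y(x))] = ∂F/∂x + (∂F/∂y)·y' = 0. Rearranging,
  dy/dx = -(∂F/∂x)/(∂F/∂y) = -(tan(x)^2 + 1)/(7tan(y)^2 + 7) = -cos(y)^2/(7cos(x)^2)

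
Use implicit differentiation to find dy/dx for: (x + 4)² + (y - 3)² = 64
Take d/dx of both sides. Since y is implicitly a function of x, the chain rule attaches a y' = dy/dx factor whenever we differentiate through y.

Set F(x, y) = (left side) − (right side), so the curve is F = 0. Differentiating each term of F:
  d/dx[(x + 4)^2] = 2x + 8
  d/dx[(y - 3)^2] = 2·y'(y - 3)
  d/dx[-64] = 0

Collecting, the y'-free part is the partial derivative in x and the y' coefficient is the partial derivative in y:
  ∂F/∂x = 2x + 8
  ∂F/∂y = 2y - 6

so d/dx[F(x, y(x))] = ∂F/∂x + (∂F/∂y)·y' = 0. Rearranging,
  dy/dx = -(∂F/∂x)/(∂F/∂y) = -(2x + 8)/(2y - 6) = (-x - 4)/(y - 3)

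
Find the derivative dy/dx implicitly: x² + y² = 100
Take d/dx of both sides. Since y is implicitly a function of x, the chain rule attaches a y' = dy/dx factor whenever we differentiate through y.

Set F(x, y) = (left side) − (right side), so the curve is F = 0. Differentiating each term of F:
  d/dx[x^2] = 2x
  d/dx[y^2] = 2y·y'
  d/dx[-100] = 0

Collecting, the y'-free part is the partial derivative in x and the y' coefficient is the partial derivative in y:
  ∂F/∂x = 2x
  ∂F/∂y = 2y

so d/dx[F(x, y(x))] = ∂F/∂x + (∂F/∂y)·y' = 0. Rearranging,
  dy/dx = -(∂F/∂x)/(∂F/∂y) = -(2x)/(2y) = -x/y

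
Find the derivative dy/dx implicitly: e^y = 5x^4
Differentiate both sides with respect to x, treating y as y(x). By the chain rule, any term containing y contributes a factor of y' = dy/dx when we differentiate it.

Move every term to one side and write the relation as F(x, y) = 0. Term by term,
  d/dx[-5x^4] = -20x^3
  d/dx[e^(y)] = y'·e^(y)

The pieces without y' make up ∂F/∂x and the coefficient of y' is ∂F/∂y:
  ∂F/∂x = -20x^3,
  ∂F/∂y = e^(y).

Since d/dx[F] = ∂F/∂x + (∂F/∂y)·y' = 0, solve for y':
  (∂F/∂y)·y' = -∂F/∂x
  dy/dx = -(∂F/∂x)/(∂F/∂y) = -(-20x^3)/(e^(y)) = 20x^3e^(-y)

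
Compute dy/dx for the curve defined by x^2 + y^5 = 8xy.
Differentiate both sides with respect to x, treating y as y(x). By the chain rule, any term containing y contributes a factor of y' = dy/dx when we differentiate it.

Move every term to one side and write the relation as F(x, y) = 0. Term by term,
  d/dx[x^2] = 2x
  d/dx[-8xy] = -8x·y' - 8y
  d/dx[y^5] = 5y^4·y'

The pieces without y' make up ∂F/∂x and the coefficient of y' is ∂F/∂y:
  ∂F/∂x = 2x - 8y,
  ∂F/∂y = -8x + 5y^4.

Since d/dx[F] = ∂F/∂x + (∂F/∂y)·y' = 0, solve for y':
  (∂F/∂y)·y' = -∂F/∂x
  dy/dx = -(∂F/∂x)/(∂F/∂y) = -(2x - 8y)/(-8x + 5y^4) = 2(x - 4y)/(8x - 5y^4)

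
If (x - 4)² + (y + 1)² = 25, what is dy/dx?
Take d/dx of both sides. Since y is implicitly a function of x, the chain rule attaches a y' = dy/dx factor whenever we differentiate through y.

Set F(x, y) = (left side) − (right side), so the curve is F = 0. Differentiating each term of F:
  d/dx[(x - 4)^2] = 2x - 8
  d/dx[(y + 1)^2] = 2·y'(y + 1)
  d/dx[-25] = 0

Collecting, the y'-free part is the partial derivative in x and the y' coefficient is the partial derivative in y:
  ∂F/∂x = 2x - 8
  ∂F/∂y = 2y + 2

so d/dx[F(x, y(x))] = ∂F/∂x + (∂F/∂y)·y' = 0. Rearranging,
  dy/dx = -(∂F/∂x)/(∂F/∂y) = -(2x - 8)/(2y + 2) = (4 - x)/(y + 1)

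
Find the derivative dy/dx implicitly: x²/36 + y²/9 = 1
Apply d/dx to both sides, remembering that y depends on x. Each occurrence of y therefore brings in a y' = dy/dx via the chain rule.

With F(x, y) equal to the left-hand side minus the right, differentiate F term by term:
  d/dx[x^2/36] = x/18
  d/dx[y^2/9] = 2y·y'/9
  d/dx[-1] = 0
Adding these up, d/dx[F] = 0 becomes
  (x/18) + (2y/9)·y' = 0,
so isolating y',
  dy/dx = -(x/18)/(2y/9) = -x/(4y)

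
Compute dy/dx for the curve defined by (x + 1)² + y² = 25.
Differentiate the relation implicitly: treat y = y(x) and apply the chain rule, so every y-derivative picks up a y' = dy/dx factor.

With everything moved to the left-hand side, differentiate term by term:
  d/dx[y^2] = 2y·y'
  d/dx[(x + 1)^2] = 2x + 2
  d/dx[-25] = 0

Separating the contributions that come from x directly and those that come through y:
  without y':      2x + 2
  multiplying y':  2y

so (2x + 2) + (2y)·y' = 0, and therefore
  dy/dx = -(2x + 2)/(2y) = (-x - 1)/y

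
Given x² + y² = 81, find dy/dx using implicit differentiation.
Differentiate both sides with respect to x, treating y as y(x). By the chain rule, any term containing y contributes a factor of y' = dy/dx when we differentiate it.

Move every term to one side and write the relation as F(x, y) = 0. Term by term,
  d/dx[x^2] = 2x
  d/dx[y^2] = 2y·y'
  d/dx[-81] = 0

The pieces without y' make up ∂F/∂x and the coefficient of y' is ∂F/∂y:
  ∂F/∂x = 2x,
  ∂F/∂y = 2y.

Since d/dx[F] = ∂F/∂x + (∂F/∂y)·y' = 0, solve for y':
  (∂F/∂y)·y' = -∂F/∂x
  dy/dx = -(∂F/∂x)/(∂F/∂y) = -(2x)/(2y) = -x/y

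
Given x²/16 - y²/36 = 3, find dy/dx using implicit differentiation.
Differentiate the relation implicitly: treat y = y(x) and apply the chain rule, so every y-derivative picks up a y' = dy/dx factor.

With everything moved to the left-hand side, differentiate term by term:
  d/dx[x^2/16] = x/8
  d/dx[-y^2/36] = -y·y'/18
  d/dx[-3] = 0

Separating the contributions that come from x directly and those that come through y:
  without y':      x/8
  multiplying y':  -y/18

so (x/8) + (-y/18)·y' = 0, and therefore
  dy/dx = -(x/8)/(-y/18) = 9x/(4y)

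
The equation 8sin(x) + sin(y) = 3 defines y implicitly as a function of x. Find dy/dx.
Differentiate the relation implicitly: treat y = y(x) and apply the chain rule, so every y-derivative picks up a y' = dy/dx factor.

With everything moved to the left-hand side, differentiate term by term:
  d/dx[8sin(x)] = 8cos(x)
  d/dx[sin(y)] = y'·cos(y)
  d/dx[-3] = 0

Separating the contributions that come from x directly and those that come through y:
  without y':      8cos(x)
  multiplying y':  cos(y)

so (8cos(x)) + (cos(y))·y' = 0, and therefore
  dy/dx = -(8cos(x))/(cos(y)) = -8cos(x)/cos(y)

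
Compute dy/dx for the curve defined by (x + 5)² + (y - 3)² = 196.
Take d/dx of both sides. Since y is implicitly a function of x, the chain rule attaches a y' = dy/dx factor whenever we differentiate through y.

Set F(x, y) = (left side) − (right side), so the curve is F = 0. Differentiating each term of F:
  d/dx[(x + 5)^2] = 2x + 10
  d/dx[(y - 3)^2] = 2·y'(y - 3)
  d/dx[-196] = 0

Collecting, the y'-free part is the partial derivative in x and the y' coefficient is the partial derivative in y:
  ∂F/∂x = 2x + 10
  ∂F/∂y = 2y - 6

so d/dx[F(x, y(x))] = ∂F/∂x + (∂F/∂y)·y' = 0. Rearranging,
  dy/dx = -(∂F/∂x)/(∂F/∂y) = -(2x + 10)/(2y - 6) = (-x - 5)/(y - 3)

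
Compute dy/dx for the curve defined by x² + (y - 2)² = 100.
Differentiate the relation implicitly: treat y = y(x) and apply the chain rule, so every y-derivative picks up a y' = dy/dx factor.

With everything moved to the left-hand side, differentiate term by term:
  d/dx[x^2] = 2x
  d/dx[(y - 2)^2] = 2·y'(y - 2)
  d/dx[-100] = 0

Separating the contributions that come from x directly and those that come through y:
  without y':      2x
  multiplying y':  2y - 4

so (2x) + (2y - 4)·y' = 0, and therefore
  dy/dx = -(2x)/(2y - 4) = -x/(y - 2)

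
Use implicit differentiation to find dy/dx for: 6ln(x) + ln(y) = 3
Apply d/dx to both sides, remembering that y depends on x. Each occurrence of y therefore brings in a y' = dy/dx via the chain rule.

With F(x, y) equal to the left-hand side minus the right, differentiate F term by term:
  d/dx[6ln(x)] = 6/x
  d/dx[ln(y)] = y'/y
  d/dx[-3] = 0
Adding these up, d/dx[F] = 0 becomes
  (6/x) + (1/y)·y' = 0,
so isolating y',
  dy/dx = -(6/x)/(1/y) = -6y/x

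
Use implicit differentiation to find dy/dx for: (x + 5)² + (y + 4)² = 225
Take d/dx of both sides. Since y is implicitly a function of x, the chain rule attaches a y' = dy/dx factor whenever we differentiate through y.

Set F(x, y) = (left side) − (right side), so the curve is F = 0. Differentiating each term of F:
  d/dx[(x + 5)^2] = 2x + 10
  d/dx[(y + 4)^2] = 2·y'(y + 4)
  d/dx[-225] = 0

Collecting, the y'-free part is the partial derivative in x and the y' coefficient is the partial derivative in y:
  ∂F/∂x = 2x + 10
  ∂F/∂y = 2y + 8

so d/dx[F(x, y(x))] = ∂F/∂x + (∂F/∂y)·y' = 0. Rearranging,
  dy/dx = -(∂F/∂x)/(∂F/∂y) = -(2x + 10)/(2y + 8) = (-x - 5)/(y + 4)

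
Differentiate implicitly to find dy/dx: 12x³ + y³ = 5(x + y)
Differentiate the relation implicitly: treat y = y(x) and apply the chain rule, so every y-derivative picks up a y' = dy/dx factor.

With everything moved to the left-hand side, differentiate term by term:
  d/dx[12x^3] = 36x^2
  d/dx[-5x] = -5
  d/dx[y^3] = 3y^2·y'
  d/dx[-5y] = -5·y'

Separating the contributions that come from x directly and those that come through y:
  without y':      36x^2 - 5
  multiplying y':  3y^2 - 5

so (36x^2 - 5) + (3y^2 - 5)·y' = 0, and therefore
  dy/dx = -(36x^2 - 5)/(3y^2 - 5) = (5 - 36x^2)/(3y^2 - 5)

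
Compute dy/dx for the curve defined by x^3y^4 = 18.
Apply d/dx to both sides, remembering that y depends on x. Each occurrence of y therefore brings in a y' = dy/dx via the chain rule.

With F(x, y) equal to the left-hand side minus the right, differentiate F term by term:
  d/dx[x^3y^4] = 4x^3y^3·y' + 3x^2y^4
  d/dx[-18] = 0
Adding these up, d/dx[F] = 0 becomes
  (3x^2y^4) + (4x^3y^3)·y' = 0,
so isolating y',
  dy/dx = -(3x^2y^4)/(4x^3y^3) = -3y/(4x)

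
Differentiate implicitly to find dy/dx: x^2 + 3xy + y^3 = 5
Differentiate both sides with respect to x, treating y as y(x). By the chain rule, any term containing y contributes a factor of y' = dy/dx when we differentiate it.

Move every term to one side and write the relation as F(x, y) = 0. Term by term,
  d/dx[x^2] = 2x
  d/dx[3xy] = 3x·y' + 3y
  d/dx[y^3] = 3y^2·y'
  d/dx[-5] = 0

The pieces without y' make up ∂F/∂x and the coefficient of y' is ∂F/∂y:
  ∂F/∂x = 2x + 3y,
  ∂F/∂y = 3x + 3y^2.

Since d/dx[F] = ∂F/∂x + (∂F/∂y)·y' = 0, solve for y':
  (∂F/∂y)·y' = -∂F/∂x
  dy/dx = -(∂F/∂x)/(∂F/∂y) = -(2x + 3y)/(3x + 3y^2) = (-2x/3 - y)/(x + y^2)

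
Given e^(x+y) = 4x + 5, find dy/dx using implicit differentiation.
Apply d/dx to both sides, remembering that y depends on x. Each occurrence of y therefore brings in a y' = dy/dx via the chain rule.

With F(x, y) equal to the left-hand side minus the right, differentiate F term by term:
  d/dx[-4x] = -4
  d/dx[e^(x + y)] = (y' + 1)·e^(x + y)
  d/dx[-5] = 0
Adding these up, d/dx[F] = 0 becomes
  (e^(x + y) - 4) + (e^(x + y))·y' = 0,
so isolating y',
  dy/dx = -(e^(x + y) - 4)/(e^(x + y)) = 4e^(-x - y) - 1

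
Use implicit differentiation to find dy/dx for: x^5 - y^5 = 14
Apply d/dx to both sides, remembering that y depends on x. Each occurrence of y therefore brings in a y' = dy/dx via the chain rule.

With F(x, y) equal to the left-hand side minus the right, differentiate F term by term:
  d/dx[x^5] = 5x^4
  d/dx[-y^5] = -5y^4·y'
  d/dx[-14] = 0
Adding these up, d/dx[F] = 0 becomes
  (5x^4) + (-5y^4)·y' = 0,
so isolating y',
  dy/dx = -(5x^4)/(-5y^4) = x^4/y^4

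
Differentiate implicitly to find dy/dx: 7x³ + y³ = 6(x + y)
Differentiate the relation implicitly: treat y = y(x) and apply the chain rule, so every y-derivative picks up a y' = dy/dx factor.

With everything moved to the left-hand side, differentiate term by term:
  d/dx[7x^3] = 21x^2
  d/dx[-6x] = -6
  d/dx[y^3] = 3y^2·y'
  d/dx[-6y] = -6·y'

Separating the contributions that come from x directly and those that come through y:
  without y':      21x^2 - 6
  multiplying y':  3y^2 - 6

so (21x^2 - 6) + (3y^2 - 6)·y' = 0, and therefore
  dy/dx = -(21x^2 - 6)/(3y^2 - 6) = (2 - 7x^2)/(y^2 - 2)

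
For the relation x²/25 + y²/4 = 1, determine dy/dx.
Take d/dx of both sides. Since y is implicitly a function of x, the chain rule attaches a y' = dy/dx factor whenever we differentiate through y.

Set F(x, y) = (left side) − (right side), so the curve is F = 0. Differentiating each term of F:
  d/dx[x^2/25] = 2x/25
  d/dx[y^2/4] = y·y'/2
  d/dx[-1] = 0

Collecting, the y'-free part is the partial derivative in x and the y' coefficient is the partial derivative in y:
  ∂F/∂x = 2x/25
  ∂F/∂y = y/2

so d/dx[F(x, y(x))] = ∂F/∂x + (∂F/∂y)·y' = 0. Rearranging,
  dy/dx = -(∂F/∂x)/(∂F/∂y) = -(2x/25)/(y/2) = -4x/(25y)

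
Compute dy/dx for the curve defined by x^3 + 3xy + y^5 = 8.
Differentiate both sides with respect to x, treating y as y(x). By the chain rule, any term containing y contributes a factor of y' = dy/dx when we differentiate it.

Move every term to one side and write the relation as F(x, y) = 0. Term by term,
  d/dx[x^3] = 3x^2
  d/dx[3xy] = 3x·y' + 3y
  d/dx[y^5] = 5y^4·y'
  d/dx[-8] = 0

The pieces without y' make up ∂F/∂x and the coefficient of y' is ∂F/∂y:
  ∂F/∂x = 3x^2 + 3y,
  ∂F/∂y = 3x + 5y^4.

Since d/dx[F] = ∂F/∂x + (∂F/∂y)·y' = 0, solve for y':
  (∂F/∂y)·y' = -∂F/∂x
  dy/dx = -(∂F/∂x)/(∂F/∂y) = -(3x^2 + 3y)/(3x + 5y^4) = 3(-x^2 - y)/(3x + 5y^4)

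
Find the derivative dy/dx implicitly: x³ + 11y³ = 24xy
Take d/dx of both sides. Since y is implicitly a function of x, the chain rule attaches a y' = dy/dx factor whenever we differentiate through y.

Set F(x, y) = (left side) − (right side), so the curve is F = 0. Differentiating each term of F:
  d/dx[x^3] = 3x^2
  d/dx[-24xy] = -24x·y' - 24y
  d/dx[11y^3] = 33y^2·y'

Collecting, the y'-free part is the partial derivative in x and the y' coefficient is the partial derivative in y:
  ∂F/∂x = 3x^2 - 24y
  ∂F/∂y = -24x + 33y^2

so d/dx[F(x, y(x))] = ∂F/∂x + (∂F/∂y)·y' = 0. Rearranging,
  dy/dx = -(∂F/∂x)/(∂F/∂y) = -(3x^2 - 24y)/(-24x + 33y^2) = (x^2 - 8y)/(8x - 11y^2)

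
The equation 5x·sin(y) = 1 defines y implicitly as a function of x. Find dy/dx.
Apply d/dx to both sides, remembering that y depends on x. Each occurrence of y therefore brings in a y' = dy/dx via the chain rule.

With F(x, y) equal to the left-hand side minus the right, differentiate F term by term:
  d/dx[5x·sin(y)] = 5x·y'·cos(y) + 5sin(y)
  d/dx[-1] = 0
Adding these up, d/dx[F] = 0 becomes
  (5sin(y)) + (5x·cos(y))·y' = 0,
so isolating y',
  dy/dx = -(5sin(y))/(5x·cos(y)) = -tan(y)/x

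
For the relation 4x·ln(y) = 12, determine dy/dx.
Take d/dx of both sides. Since y is implicitly a function of x, the chain rule attaches a y' = dy/dx factor whenever we differentiate through y.

Set F(x, y) = (left side) − (right side), so the curve is F = 0. Differentiating each term of F:
  d/dx[4x·ln(y)] = 4x·y'/y + 4ln(y)
  d/dx[-12] = 0

Collecting, the y'-free part is the partial derivative in x and the y' coefficient is the partial derivative in y:
  ∂F/∂x = 4ln(y)
  ∂F/∂y = 4x/y

so d/dx[F(x, y(x))] = ∂F/∂x + (∂F/∂y)·y' = 0. Rearranging,
  dy/dx = -(∂F/∂x)/(∂F/∂y) = -(4ln(y))/(4x/y) = -y·ln(y)/x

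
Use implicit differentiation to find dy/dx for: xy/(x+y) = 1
Take d/dx of both sides. Since y is implicitly a function of x, the chain rule attaches a y' = dy/dx factor whenever we differentiate through y.

Set F(x, y) = (left side) − (right side), so the curve is F = 0. Differentiating each term of F:
  d/dx[xy/(x + y)] = xy(-y' - 1)/(x + y)^2 + x·y'/(x + y) + y/(x + y)
  d/dx[-1] = 0

Collecting, the y'-free part is the partial derivative in x and the y' coefficient is the partial derivative in y:
  ∂F/∂x = -xy/(x + y)^2 + y/(x + y)
  ∂F/∂y = -xy/(x + y)^2 + x/(x + y)

so d/dx[F(x, y(x))] = ∂F/∂x + (∂F/∂y)·y' = 0. Rearranging,
  dy/dx = -(∂F/∂x)/(∂F/∂y) = -(-xy/(x + y)^2 + y/(x + y))/(-xy/(x + y)^2 + x/(x + y))
        = -(y^2/(x + y)^2)/(x^2/(x + y)^2) = -y^2/x^2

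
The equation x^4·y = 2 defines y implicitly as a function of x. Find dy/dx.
Take d/dx of both sides. Since y is implicitly a function of x, the chain rule attaches a y' = dy/dx factor whenever we differentiate through y.

Set F(x, y) = (left side) − (right side), so the curve is F = 0. Differentiating each term of F:
  d/dx[x^4y] = x^4·y' + 4x^3y
  d/dx[-2] = 0

Collecting, the y'-free part is the partial derivative in x and the y' coefficient is the partial derivative in y:
  ∂F/∂x = 4x^3y
  ∂F/∂y = x^4

so d/dx[F(x, y(x))] = ∂F/∂x + (∂F/∂y)·y' = 0. Rearranging,
  dy/dx = -(∂F/∂x)/(∂F/∂y) = -(4x^3y)/(x^4) = -4y/x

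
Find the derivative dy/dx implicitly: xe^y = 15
Differentiate the relation implicitly: treat y = y(x) and apply the chain rule, so every y-derivative picks up a y' = dy/dx factor.

With everything moved to the left-hand side, differentiate term by term:
  d/dx[x·e^(y)] = x·y'·e^(y) + e^(y)
  d/dx[-15] = 0

Separating the contributions that come from x directly and those that come through y:
  without y':      e^(y)
  multiplying y':  x·e^(y)

so (e^(y)) + (x·e^(y))·y' = 0, and therefore
  dy/dx = -(e^(y))/(x·e^(y)) = -1/x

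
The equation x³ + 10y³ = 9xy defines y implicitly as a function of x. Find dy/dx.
Differentiate the relation implicitly: treat y = y(x) and apply the chain rule, so every y-derivative picks up a y' = dy/dx factor.

With everything moved to the left-hand side, differentiate term by term:
  d/dx[x^3] = 3x^2
  d/dx[-9xy] = -9x·y' - 9y
  d/dx[10y^3] = 30y^2·y'

Separating the contributions that come from x directly and those that come through y:
  without y':      3x^2 - 9y
  multiplying y':  -9x + 30y^2

so (3x^2 - 9y) + (-9x + 30y^2)·y' = 0, and therefore
  dy/dx = -(3x^2 - 9y)/(-9x + 30y^2) = (x^2 - 3y)/(3x - 10y^2)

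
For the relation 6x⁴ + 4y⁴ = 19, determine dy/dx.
Take d/dx of both sides. Since y is implicitly a function of x, the chain rule attaches a y' = dy/dx factor whenever we differentiate through y.

Set F(x, y) = (left side) − (right side), so the curve is F = 0. Differentiating each term of F:
  d/dx[6x^4] = 24x^3
  d/dx[4y^4] = 16y^3·y'
  d/dx[-19] = 0

Collecting, the y'-free part is the partial derivative in x and the y' coefficient is the partial derivative in y:
  ∂F/∂x = 24x^3
  ∂F/∂y = 16y^3

so d/dx[F(x, y(x))] = ∂F/∂x + (∂F/∂y)·y' = 0. Rearranging,
  dy/dx = -(∂F/∂x)/(∂F/∂y) = -(24x^3)/(16y^3) = -3x^3/(2y^3)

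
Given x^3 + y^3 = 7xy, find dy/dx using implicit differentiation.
Apply d/dx to both sides, remembering that y depends on x. Each occurrence of y therefore brings in a y' = dy/dx via the chain rule.

With F(x, y) equal to the left-hand side minus the right, differentiate F term by term:
  d/dx[x^3] = 3x^2
  d/dx[-7xy] = -7x·y' - 7y
  d/dx[y^3] = 3y^2·y'
Adding these up, d/dx[F] = 0 becomes
  (3x^2 - 7y) + (-7x + 3y^2)·y' = 0,
so isolating y',
  dy/dx = -(3x^2 - 7y)/(-7x + 3y^2) = (3x^2 - 7y)/(7x - 3y^2)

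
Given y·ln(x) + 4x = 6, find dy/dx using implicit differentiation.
Differentiate both sides with respect to x, treating y as y(x). By the chain rule, any term containing y contributes a factor of y' = dy/dx when we differentiate it.

Move every term to one side and write the relation as F(x, y) = 0. Term by term,
  d/dx[4x] = 4
  d/dx[y·ln(x)] = y'·ln(x) + y/x
  d/dx[-6] = 0

The pieces without y' make up ∂F/∂x and the coefficient of y' is ∂F/∂y:
  ∂F/∂x = 4 + y/x,
  ∂F/∂y = ln(x).

Since d/dx[F] = ∂F/∂x + (∂F/∂y)·y' = 0, solve for y':
  (∂F/∂y)·y' = -∂F/∂x
  dy/dx = -(∂F/∂x)/(∂F/∂y) = -(4 + y/x)/(ln(x))
        = -((4x + y)/x)/(ln(x)) = (-4x - y)/(x·ln(x))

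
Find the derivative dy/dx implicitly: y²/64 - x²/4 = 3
Differentiate the relation implicitly: treat y = y(x) and apply the chain rule, so every y-derivative picks up a y' = dy/dx factor.

With everything moved to the left-hand side, differentiate term by term:
  d/dx[-x^2/4] = -x/2
  d/dx[y^2/64] = y·y'/32
  d/dx[-3] = 0

Separating the contributions that come from x directly and those that come through y:
  without y':      -x/2
  multiplying y':  y/32

so (-x/2) + (y/32)·y' = 0, and therefore
  dy/dx = -(-x/2)/(y/32) = 16x/y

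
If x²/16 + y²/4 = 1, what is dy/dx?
Differentiate both sides with respect to x, treating y as y(x). By the chain rule, any term containing y contributes a factor of y' = dy/dx when we differentiate it.

Move every term to one side and write the relation as F(x, y) = 0. Term by term,
  d/dx[x^2/16] = x/8
  d/dx[y^2/4] = y·y'/2
  d/dx[-1] = 0

The pieces without y' make up ∂F/∂x and the coefficient of y' is ∂F/∂y:
  ∂F/∂x = x/8,
  ∂F/∂y = y/2.

Since d/dx[F] = ∂F/∂x + (∂F/∂y)·y' = 0, solve for y':
  (∂F/∂y)·y' = -∂F/∂x
  dy/dx = -(∂F/∂x)/(∂F/∂y) = -(x/8)/(y/2) = -x/(4y)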